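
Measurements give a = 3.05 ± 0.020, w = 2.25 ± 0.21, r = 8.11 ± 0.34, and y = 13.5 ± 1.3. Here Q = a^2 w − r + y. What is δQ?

2.39

Let p = a^2·w = 20.9. δp/p = √((2·δa/a)² + (1·δw/w)²) = √(0.000172 + 0.00871) = 0.0943, so δp = 1.97.
Q = p − r + y: δQ = √(δp² + δr² + δy²) = √(3.89 + 0.116 + 1.69) = 2.39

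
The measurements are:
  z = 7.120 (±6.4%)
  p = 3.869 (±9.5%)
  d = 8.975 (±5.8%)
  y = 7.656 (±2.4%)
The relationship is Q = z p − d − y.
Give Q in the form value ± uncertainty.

10.92 ± 3.20

Let w = z·p = 27.55. δw/w = √((1·δz/z)² + (1·δp/p)²) = √(0.00410 + 0.00903) = 0.115, so δw = 3.16.
Q = w − d − y: δQ = √(δw² + δd² + δy²) = √(9.96 + 0.271 + 0.0338) = 3.20
Q = 10.92.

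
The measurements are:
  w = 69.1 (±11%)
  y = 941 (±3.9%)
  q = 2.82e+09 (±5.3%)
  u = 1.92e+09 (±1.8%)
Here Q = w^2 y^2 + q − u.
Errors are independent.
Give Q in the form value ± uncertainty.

(5.13 ± 0.999) × 10^9

Let p = w^2·y^2 = 4.23e+09. δp/p = √((2·δw/w)² + (2·δy/y)²) = √(0.0484 + 0.00608) = 0.233, so δp = 9.87e+08.
Q = p + q − u: δQ = √(δp² + δq² + δu²) = √(9.74e+17 + 2.23e+16 + 1.19e+15) = 9.99e+08
Q = 5.13e+09.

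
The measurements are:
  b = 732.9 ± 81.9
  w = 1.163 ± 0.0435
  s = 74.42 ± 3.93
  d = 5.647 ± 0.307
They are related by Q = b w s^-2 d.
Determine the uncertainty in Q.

For a monomial Q ∝ b, w, s^-2, d, fractional errors add in quadrature:
  (1·δb/b)² = (1×0.112)² = 0.0125;  (1·δw/w)² = (1×0.0374)² = 0.00140;  (-2·δs/s)² = (-2×0.0528)² = 0.0112;  (1·δd/d)² = (1×0.0544)² = 0.00296
δQ/Q = √(0.0280) = 0.167
Q = 0.8691, so δQ = 0.167 × 0.8691 = 0.145.

0.145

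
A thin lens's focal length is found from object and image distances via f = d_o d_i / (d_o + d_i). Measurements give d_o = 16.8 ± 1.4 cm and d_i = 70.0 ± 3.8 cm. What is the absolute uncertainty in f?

0.922 cm

∂f/∂d_o = (d_i/(d_o+d_i))² = 0.650;  ∂f/∂d_i = (d_o/(d_o+d_i))² = 0.0375
δf = √((∂f/∂d_o · δd_o)² + (∂f/∂d_i · δd_i)²) = √(0.829 + 0.0203) = 0.922 cm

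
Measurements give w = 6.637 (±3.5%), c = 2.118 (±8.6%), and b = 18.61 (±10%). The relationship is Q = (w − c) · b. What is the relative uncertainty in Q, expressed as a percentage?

11.9%

Let u = w − c = 4.519. δu = √(δw² + δc²) = √(0.0540 + 0.0332) = 0.295, so δu/u = 0.0653.
Q is then a monomial in u, b:
δQ/Q = √((δu/u)² + (1·δb/b)²) = √(0.00427 + 0.0100) = 0.119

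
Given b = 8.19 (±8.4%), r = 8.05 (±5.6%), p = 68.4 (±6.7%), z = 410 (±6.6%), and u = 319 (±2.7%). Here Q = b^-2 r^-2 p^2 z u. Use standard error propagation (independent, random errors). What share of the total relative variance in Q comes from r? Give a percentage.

(δQ/Q)² = (-2·δb/b)² + (-2·δr/r)² + (2·δp/p)² + (1·δz/z)² + (1·δu/u)²
  b term: (-2×0.0840)² = 0.0282
  r term: (-2×0.0560)² = 0.0125
  p term: (2×0.0670)² = 0.0180
  z term: (1×0.0660)² = 0.00436
  u term: (1×0.0270)² = 0.000729
Total = 0.0638. Share from r = 0.0125/0.0638 = 0.197.

19.7%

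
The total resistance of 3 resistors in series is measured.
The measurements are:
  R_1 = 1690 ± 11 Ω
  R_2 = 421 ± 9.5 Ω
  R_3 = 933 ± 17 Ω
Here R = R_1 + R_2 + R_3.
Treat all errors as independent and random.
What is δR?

22.4 Ω

Sums and differences: (δR)² = Σ (cᵢ δxᵢ)².
  (δR_1)² = 121;  (δR_2)² = 90.2;  (δR_3)² = 289
δR = √(500) = 22.4 Ω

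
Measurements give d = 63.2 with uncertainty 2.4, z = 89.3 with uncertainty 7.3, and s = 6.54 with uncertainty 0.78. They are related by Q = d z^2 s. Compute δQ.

6.79e+05

Each factor contributes (exponent × relative error)² to (δQ/Q)²:
  (1·δd/d)² = (1×0.0380)² = 0.00144;  (2·δz/z)² = (2×0.0817)² = 0.0267;  (1·δs/s)² = (1×0.119)² = 0.0142
δQ/Q = √(0.0424) = 0.206
Q = 3.3e+06, so δQ = 0.206 × 3.3e+06 = 6.79e+05.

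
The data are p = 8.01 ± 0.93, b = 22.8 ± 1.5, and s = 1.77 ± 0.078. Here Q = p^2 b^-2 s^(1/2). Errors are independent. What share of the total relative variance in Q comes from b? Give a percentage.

(δQ/Q)² = (2·δp/p)² + (-2·δb/b)² + (½·δs/s)²
  p term: (2×0.116)² = 0.0539
  b term: (-2×0.0658)² = 0.0173
  s term: (0.5×0.0441)² = 0.000485
Total = 0.0717. Share from b = 0.0173/0.0717 = 0.241.

24.1%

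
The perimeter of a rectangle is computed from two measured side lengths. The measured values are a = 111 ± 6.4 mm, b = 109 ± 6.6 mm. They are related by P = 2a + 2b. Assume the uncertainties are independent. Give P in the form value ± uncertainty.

For a sum/difference, combine absolute errors in quadrature:
  (2·δa)² = 164;  (2·δb)² = 174
δP = √(338) = 18.4 mm
P = 440 mm.

440 ± 18.4 mm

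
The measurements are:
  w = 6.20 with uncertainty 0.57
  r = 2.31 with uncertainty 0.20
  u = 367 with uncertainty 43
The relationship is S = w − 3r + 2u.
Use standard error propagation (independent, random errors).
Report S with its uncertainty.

S is a linear combination, so absolute uncertainties add in quadrature:
  (δw)² = 0.325;  (3·δr)² = 0.360;  (2·δu)² = 7400
δS = √(7400) = 86.0
S = 733.

733 ± 86.0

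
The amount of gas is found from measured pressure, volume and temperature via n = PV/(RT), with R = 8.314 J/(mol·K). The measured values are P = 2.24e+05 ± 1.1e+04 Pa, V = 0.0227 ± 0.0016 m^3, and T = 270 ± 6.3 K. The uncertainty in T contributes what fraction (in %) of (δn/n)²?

6.87%

(δn/n)² = (1·δP/P)² + (1·δV/V)² + (-1·δT/T)²
  P term: (1×0.0491)² = 0.00241
  V term: (1×0.0705)² = 0.00497
  T term: (-1×0.0233)² = 0.000544
Total = 0.00792. Share from T = 0.000544/0.00792 = 0.0687.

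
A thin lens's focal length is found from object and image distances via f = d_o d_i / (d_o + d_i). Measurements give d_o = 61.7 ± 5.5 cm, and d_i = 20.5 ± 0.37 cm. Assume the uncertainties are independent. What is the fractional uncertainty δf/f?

∂f/∂d_o = (d_i/(d_o+d_i))² = 0.0622;  ∂f/∂d_i = (d_o/(d_o+d_i))² = 0.563
δf = √((∂f/∂d_o · δd_o)² + (∂f/∂d_i · δd_i)²) = √(0.117 + 0.0435) = 0.401 cm
f = 15.4 cm, so δf/f = 0.401/15.4 = 0.0260.

0.0260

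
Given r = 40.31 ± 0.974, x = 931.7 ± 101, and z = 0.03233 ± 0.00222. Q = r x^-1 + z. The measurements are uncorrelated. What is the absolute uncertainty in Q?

0.00529

Let p = r·x^-1 = 0.04326. δp/p = √((1·δr/r)² + (-1·δx/x)²) = √(0.000584 + 0.0118) = 0.111, so δp = 0.00481.
Q = p + z: δQ = √(δp² + δz²) = √(2.31e-05 + 4.93e-06) = 0.00529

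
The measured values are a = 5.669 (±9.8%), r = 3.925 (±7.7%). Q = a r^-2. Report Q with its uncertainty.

0.3680 ± 0.0672

Relative error in a monomial: (δQ/Q)² = Σ (nᵢ · δxᵢ/xᵢ)².
  (1·δa/a)² = (1×0.0980)² = 0.00960;  (-2·δr/r)² = (-2×0.0770)² = 0.0237
δQ/Q = √(0.0333) = 0.183
Q = 0.3680, so δQ = 0.183 × 0.3680 = 0.0672.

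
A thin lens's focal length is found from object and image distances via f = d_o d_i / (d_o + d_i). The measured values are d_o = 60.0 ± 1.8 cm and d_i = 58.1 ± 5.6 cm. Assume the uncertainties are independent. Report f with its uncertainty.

29.5 ± 1.51 cm

∂f/∂d_o = (d_i/(d_o+d_i))² = 0.242;  ∂f/∂d_i = (d_o/(d_o+d_i))² = 0.258
δf = √((∂f/∂d_o · δd_o)² + (∂f/∂d_i · δd_i)²) = √(0.190 + 2.09) = 1.51 cm
f = 29.5 cm.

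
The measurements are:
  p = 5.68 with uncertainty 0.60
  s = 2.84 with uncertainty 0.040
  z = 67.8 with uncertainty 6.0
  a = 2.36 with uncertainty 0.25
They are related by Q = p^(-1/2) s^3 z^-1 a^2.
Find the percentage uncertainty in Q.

Products/powers → add relative errors in quadrature, weighted by exponent:
  (−½·δp/p)² = (-0.5×0.106)² = 0.00279;  (3·δs/s)² = (3×0.0141)² = 0.00179;  (-1·δz/z)² = (-1×0.0885)² = 0.00783;  (2·δa/a)² = (2×0.106)² = 0.0449
δQ/Q = √(0.0573) = 0.239

23.9%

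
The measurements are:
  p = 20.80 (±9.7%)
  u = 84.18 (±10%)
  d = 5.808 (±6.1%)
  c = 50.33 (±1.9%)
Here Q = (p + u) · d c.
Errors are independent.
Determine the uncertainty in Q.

3200

Let w = p + u = 105.0. δw = √(δp² + δu²) = √(4.07 + 70.9) = 8.66, so δw/w = 0.0825.
Q is then a monomial in w, d, c:
δQ/Q = √((δw/w)² + (1·δd/d)² + (1·δc/c)²) = √(0.00680 + 0.00372 + 0.000361) = 0.104
Q = 30690, so δQ = 0.104 × 30690 = 3200.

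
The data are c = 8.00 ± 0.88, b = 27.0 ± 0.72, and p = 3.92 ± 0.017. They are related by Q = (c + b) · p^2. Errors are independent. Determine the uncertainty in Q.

18.1

Let u = c + b = 35.0. δu = √(δc² + δb²) = √(0.774 + 0.518) = 1.14, so δu/u = 0.0325.
Q is then a monomial in u, p:
δQ/Q = √((δu/u)² + (2·δp/p)²) = √(0.00106 + 7.52e-05) = 0.0336
Q = 538, so δQ = 0.0336 × 538 = 18.1.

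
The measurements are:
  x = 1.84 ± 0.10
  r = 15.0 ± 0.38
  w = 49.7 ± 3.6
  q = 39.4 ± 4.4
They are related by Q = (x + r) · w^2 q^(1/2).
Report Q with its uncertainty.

(2.61 ± 0.410) × 10^5

Let u = x + r = 16.8. δu = √(δx² + δr²) = √(0.0100 + 0.144) = 0.393, so δu/u = 0.0233.
Q is then a monomial in u, w, q:
δQ/Q = √((δu/u)² + (2·δw/w)² + (½·δq/q)²) = √(0.000544 + 0.0210 + 0.00312) = 0.157
Q = 2.61e+05, so δQ = 0.157 × 2.61e+05 = 41000.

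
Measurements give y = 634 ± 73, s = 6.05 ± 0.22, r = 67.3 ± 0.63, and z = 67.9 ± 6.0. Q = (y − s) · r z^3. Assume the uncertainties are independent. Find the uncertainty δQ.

3.83e+09

Let u = y − s = 628. δu = √(δy² + δs²) = √(5330 + 0.0484) = 73.0, so δu/u = 0.116.
Q is then a monomial in u, r, z:
δQ/Q = √((δu/u)² + (1·δr/r)² + (3·δz/z)²) = √(0.0135 + 8.76e-05 + 0.0703) = 0.290
Q = 1.32e+10, so δQ = 0.290 × 1.32e+10 = 3.83e+09.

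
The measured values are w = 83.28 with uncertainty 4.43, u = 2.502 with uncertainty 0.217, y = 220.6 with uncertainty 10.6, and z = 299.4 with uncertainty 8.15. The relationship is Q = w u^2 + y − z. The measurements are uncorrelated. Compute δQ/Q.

0.216

Let p = w·u^2 = 521.3. δp/p = √((1·δw/w)² + (2·δu/u)²) = √(0.00283 + 0.0301) = 0.181, so δp = 94.6.
Q = p + y − z: δQ = √(δp² + δy² + δz²) = √(8950 + 112 + 66.4) = 95.5
Q = 442.5, so δQ/Q = 95.5/442.5 = 0.216.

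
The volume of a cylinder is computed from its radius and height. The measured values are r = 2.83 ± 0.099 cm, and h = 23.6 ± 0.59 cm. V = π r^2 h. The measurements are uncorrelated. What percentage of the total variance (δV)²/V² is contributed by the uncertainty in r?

(δV/V)² = (2·δr/r)² + (1·δh/h)²
  r term: (2×0.0350)² = 0.00490
  h term: (1×0.0250)² = 0.000625
Total = 0.00552. Share from r = 0.00490/0.00552 = 0.887.

88.7%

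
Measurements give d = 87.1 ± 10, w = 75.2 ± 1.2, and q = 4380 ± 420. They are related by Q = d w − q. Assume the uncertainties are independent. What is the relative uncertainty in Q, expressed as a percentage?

Let p = d·w = 6550. δp/p = √((1·δd/d)² + (1·δw/w)²) = √(0.0132 + 0.000255) = 0.116, so δp = 759.
Q = p − q: δQ = √(δp² + δq²) = √(5.76e+05 + 1.76e+05) = 868
Q = 2170, so δQ/Q = 868/2170 = 0.400.

40.0%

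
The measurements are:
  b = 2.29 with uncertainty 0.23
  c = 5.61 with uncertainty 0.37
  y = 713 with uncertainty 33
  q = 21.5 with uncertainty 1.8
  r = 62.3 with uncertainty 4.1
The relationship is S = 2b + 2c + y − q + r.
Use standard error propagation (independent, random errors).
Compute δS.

Absolute uncertainties add in quadrature for a linear combination:
  (2·δb)² = 0.212;  (2·δc)² = 0.548;  (δy)² = 1090;  (δq)² = 3.24;  (δr)² = 16.8
δS = √(1110) = 33.3

33.3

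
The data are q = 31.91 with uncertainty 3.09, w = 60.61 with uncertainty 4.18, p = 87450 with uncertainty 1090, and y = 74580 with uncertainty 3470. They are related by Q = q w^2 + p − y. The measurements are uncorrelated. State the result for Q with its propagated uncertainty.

Let h = q·w^2 = 117200. δh/h = √((1·δq/q)² + (2·δw/w)²) = √(0.00938 + 0.0190) = 0.169, so δh = 19800.
Q = h + p − y: δQ = √(δh² + δp² + δy²) = √(3.9e+08 + 1.19e+06 + 1.2e+07) = 20100
Q = 130100.

130100 ± 20100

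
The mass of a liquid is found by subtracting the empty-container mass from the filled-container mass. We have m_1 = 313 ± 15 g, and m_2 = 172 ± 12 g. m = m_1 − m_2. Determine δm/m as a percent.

Sums and differences: (δm)² = Σ (cᵢ δxᵢ)².
  (δm_1)² = 225;  (δm_2)² = 144
δm = √(369) = 19.2 g
m = 141 g, so δm/m = 19.2/141 = 0.136.

13.6%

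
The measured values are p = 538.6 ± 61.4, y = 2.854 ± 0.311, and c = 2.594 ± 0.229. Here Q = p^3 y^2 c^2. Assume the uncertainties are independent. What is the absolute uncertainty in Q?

3.79e+09

For a monomial Q ∝ p^3, y^2, c^2, fractional errors add in quadrature:
  (3·δp/p)² = (3×0.114)² = 0.117;  (2·δy/y)² = (2×0.109)² = 0.0475;  (2·δc/c)² = (2×0.0883)² = 0.0312
δQ/Q = √(0.196) = 0.442
Q = 8.563e+09, so δQ = 0.442 × 8.563e+09 = 3.79e+09.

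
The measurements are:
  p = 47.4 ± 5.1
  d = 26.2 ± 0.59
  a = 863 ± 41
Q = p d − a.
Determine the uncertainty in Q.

Let w = p·d = 1240. δw/w = √((1·δp/p)² + (1·δd/d)²) = √(0.0116 + 0.000507) = 0.110, so δw = 137.
Q = w − a: δQ = √(δw² + δa²) = √(18600 + 1680) = 143

143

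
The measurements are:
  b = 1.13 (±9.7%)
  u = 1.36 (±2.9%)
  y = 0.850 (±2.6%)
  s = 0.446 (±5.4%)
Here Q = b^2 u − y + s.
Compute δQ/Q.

0.257

Let p = b^2·u = 1.74. δp/p = √((2·δb/b)² + (1·δu/u)²) = √(0.0376 + 0.000841) = 0.196, so δp = 0.341.
Q = p − y + s: δQ = √(δp² + δy² + δs²) = √(0.116 + 0.000488 + 0.000580) = 0.342
Q = 1.33, so δQ/Q = 0.342/1.33 = 0.257.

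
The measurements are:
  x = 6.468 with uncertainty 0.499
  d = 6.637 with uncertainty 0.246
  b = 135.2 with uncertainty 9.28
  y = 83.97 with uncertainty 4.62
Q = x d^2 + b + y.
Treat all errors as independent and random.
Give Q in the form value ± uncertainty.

Let p = x·d^2 = 284.9. δp/p = √((1·δx/x)² + (2·δd/d)²) = √(0.00595 + 0.00550) = 0.107, so δp = 30.5.
Q = p + b + y: δQ = √(δp² + δb² + δy²) = √(929 + 86.1 + 21.3) = 32.2
Q = 504.1.

504.1 ± 32.2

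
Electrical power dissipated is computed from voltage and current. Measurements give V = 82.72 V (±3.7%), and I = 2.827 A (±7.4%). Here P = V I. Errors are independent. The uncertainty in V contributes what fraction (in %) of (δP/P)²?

20.0%

(δP/P)² = (1·δV/V)² + (1·δI/I)²
  V term: (1×0.0370)² = 0.00137
  I term: (1×0.0740)² = 0.00548
Total = 0.00685. Share from V = 0.00137/0.00685 = 0.200.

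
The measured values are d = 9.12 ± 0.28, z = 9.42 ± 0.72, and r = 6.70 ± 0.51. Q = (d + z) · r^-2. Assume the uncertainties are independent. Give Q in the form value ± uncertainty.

Let u = d + z = 18.5. δu = √(δd² + δz²) = √(0.0784 + 0.518) = 0.773, so δu/u = 0.0417.
Q is then a monomial in u, r:
δQ/Q = √((δu/u)² + (-2·δr/r)²) = √(0.00174 + 0.0232) = 0.158
Q = 0.413, so δQ = 0.158 × 0.413 = 0.0652.

0.413 ± 0.0652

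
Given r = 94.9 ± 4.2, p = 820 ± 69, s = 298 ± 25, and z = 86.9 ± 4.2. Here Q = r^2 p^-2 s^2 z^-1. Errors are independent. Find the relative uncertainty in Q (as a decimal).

Products/powers → add relative errors in quadrature, weighted by exponent:
  (2·δr/r)² = (2×0.0443)² = 0.00783;  (-2·δp/p)² = (-2×0.0841)² = 0.0283;  (2·δs/s)² = (2×0.0839)² = 0.0282;  (-1·δz/z)² = (-1×0.0483)² = 0.00234
δQ/Q = √(0.0666) = 0.258

0.258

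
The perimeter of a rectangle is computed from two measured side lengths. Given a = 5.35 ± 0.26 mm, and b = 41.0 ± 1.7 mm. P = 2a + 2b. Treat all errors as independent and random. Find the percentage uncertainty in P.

Absolute uncertainties add in quadrature for a linear combination:
  (2·δa)² = 0.270;  (2·δb)² = 11.6
δP = √(11.8) = 3.44 mm
P = 92.7 mm, so δP/P = 3.44/92.7 = 0.0371.

3.71%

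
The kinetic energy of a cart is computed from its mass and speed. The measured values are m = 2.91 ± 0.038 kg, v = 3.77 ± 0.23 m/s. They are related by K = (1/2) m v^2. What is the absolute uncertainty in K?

2.54 J

K is a product of powers, so relative uncertainties combine in quadrature:
  (1·δm/m)² = (1×0.0131)² = 0.000171;  (2·δv/v)² = (2×0.0610)² = 0.0149
δK/K = √(0.0151) = 0.123
K = 20.7 J, so δK = 0.123 × 20.7 = 2.54 J.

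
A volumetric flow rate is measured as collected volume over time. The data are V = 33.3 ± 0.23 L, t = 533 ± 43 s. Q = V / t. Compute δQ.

0.00506 L/s

Since Q is a product/quotient, work with relative uncertainties:
  (1·δV/V)² = (1×0.00691)² = 4.77e-05;  (-1·δt/t)² = (-1×0.0807)² = 0.00651
δQ/Q = √(0.00656) = 0.0810
Q = 0.0625 L/s, so δQ = 0.0810 × 0.0625 = 0.00506 L/s.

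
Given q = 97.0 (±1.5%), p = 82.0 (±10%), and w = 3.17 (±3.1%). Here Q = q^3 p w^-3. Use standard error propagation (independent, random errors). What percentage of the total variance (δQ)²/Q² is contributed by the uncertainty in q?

9.79%

(δQ/Q)² = (3·δq/q)² + (1·δp/p)² + (-3·δw/w)²
  q term: (3×0.0150)² = 0.00202
  p term: (1×0.100)² = 0.0100
  w term: (-3×0.0310)² = 0.00865
Total = 0.0207. Share from q = 0.00202/0.0207 = 0.0979.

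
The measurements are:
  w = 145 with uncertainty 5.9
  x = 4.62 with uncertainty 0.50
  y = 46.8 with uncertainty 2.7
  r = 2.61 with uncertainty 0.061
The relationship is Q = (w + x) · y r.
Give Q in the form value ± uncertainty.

18300 ± 1350

Let u = w + x = 150. δu = √(δw² + δx²) = √(34.8 + 0.250) = 5.92, so δu/u = 0.0396.
Q is then a monomial in u, y, r:
δQ/Q = √((δu/u)² + (1·δy/y)² + (1·δr/r)²) = √(0.00157 + 0.00333 + 0.000546) = 0.0738
Q = 18300, so δQ = 0.0738 × 18300 = 1350.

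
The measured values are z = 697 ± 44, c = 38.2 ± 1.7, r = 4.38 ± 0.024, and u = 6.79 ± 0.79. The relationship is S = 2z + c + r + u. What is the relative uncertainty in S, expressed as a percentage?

Each term contributes (cᵢ δxᵢ)² to (δS)²:
  (2·δz)² = 7740;  (δc)² = 2.89;  (δr)² = 0.000576;  (δu)² = 0.624
δS = √(7750) = 88.0
S = 1440, so δS/S = 88.0/1440 = 0.0610.

6.10%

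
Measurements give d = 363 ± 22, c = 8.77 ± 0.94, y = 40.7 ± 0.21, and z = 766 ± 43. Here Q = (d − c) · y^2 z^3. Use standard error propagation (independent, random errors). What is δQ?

Let u = d − c = 354. δu = √(δd² + δc²) = √(484 + 0.884) = 22.0, so δu/u = 0.0622.
Q is then a monomial in u, y, z:
δQ/Q = √((δu/u)² + (2·δy/y)² + (3·δz/z)²) = √(0.00386 + 0.000106 + 0.0284) = 0.180
Q = 2.64e+14, so δQ = 0.180 × 2.64e+14 = 4.74e+13.

4.74e+13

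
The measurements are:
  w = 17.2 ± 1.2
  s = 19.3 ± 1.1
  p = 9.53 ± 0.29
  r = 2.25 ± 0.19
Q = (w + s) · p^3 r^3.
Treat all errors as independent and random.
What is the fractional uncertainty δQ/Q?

0.273

Let u = w + s = 36.5. δu = √(δw² + δs²) = √(1.44 + 1.21) = 1.63, so δu/u = 0.0446.
Q is then a monomial in u, p, r:
δQ/Q = √((δu/u)² + (3·δp/p)² + (3·δr/r)²) = √(0.00199 + 0.00833 + 0.0642) = 0.273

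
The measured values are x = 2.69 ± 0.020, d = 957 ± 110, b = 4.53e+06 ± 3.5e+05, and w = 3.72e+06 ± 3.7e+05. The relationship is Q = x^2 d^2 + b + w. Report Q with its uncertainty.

(1.49 ± 0.161) × 10^7

Let p = x^2·d^2 = 6.63e+06. δp/p = √((2·δx/x)² + (2·δd/d)²) = √(0.000221 + 0.0528) = 0.230, so δp = 1.53e+06.
Q = p + b + w: δQ = √(δp² + δb² + δw²) = √(2.33e+12 + 1.22e+11 + 1.37e+11) = 1.61e+06
Q = 1.49e+07.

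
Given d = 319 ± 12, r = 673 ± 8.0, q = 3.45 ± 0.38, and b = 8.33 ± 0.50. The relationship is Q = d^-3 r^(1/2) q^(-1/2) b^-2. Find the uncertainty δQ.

1.08e-09

Since Q is a product/quotient, work with relative uncertainties:
  (-3·δd/d)² = (-3×0.0376)² = 0.0127;  (½·δr/r)² = (0.5×0.0119)² = 3.53e-05;  (−½·δq/q)² = (-0.5×0.110)² = 0.00303;  (-2·δb/b)² = (-2×0.0600)² = 0.0144
δQ/Q = √(0.0302) = 0.174
Q = 6.2e-09, so δQ = 0.174 × 6.2e-09 = 1.08e-09.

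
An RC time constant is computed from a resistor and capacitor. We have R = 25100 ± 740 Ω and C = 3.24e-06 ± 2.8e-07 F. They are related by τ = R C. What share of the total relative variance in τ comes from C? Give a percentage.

89.6%

(δτ/τ)² = (1·δR/R)² + (1·δC/C)²
  R term: (1×0.0295)² = 0.000869
  C term: (1×0.0864)² = 0.00747
Total = 0.00834. Share from C = 0.00747/0.00834 = 0.896.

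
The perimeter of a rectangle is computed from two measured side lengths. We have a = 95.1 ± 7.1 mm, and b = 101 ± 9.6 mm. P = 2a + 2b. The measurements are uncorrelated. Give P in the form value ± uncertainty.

Absolute uncertainties add in quadrature for a linear combination:
  (2·δa)² = 202;  (2·δb)² = 369
δP = √(570) = 23.9 mm
P = 392 mm.

392 ± 23.9 mm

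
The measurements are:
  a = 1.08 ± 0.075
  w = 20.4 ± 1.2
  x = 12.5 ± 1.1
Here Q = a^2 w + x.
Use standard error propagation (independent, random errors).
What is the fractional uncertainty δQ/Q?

0.103

Let p = a^2·w = 23.8. δp/p = √((2·δa/a)² + (1·δw/w)²) = √(0.0193 + 0.00346) = 0.151, so δp = 3.59.
Q = p + x: δQ = √(δp² + δx²) = √(12.9 + 1.21) = 3.75
Q = 36.3, so δQ/Q = 3.75/36.3 = 0.103.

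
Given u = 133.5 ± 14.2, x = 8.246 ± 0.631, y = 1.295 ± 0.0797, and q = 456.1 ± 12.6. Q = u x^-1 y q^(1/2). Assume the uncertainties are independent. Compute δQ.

Q is a product of powers, so relative uncertainties combine in quadrature:
  (1·δu/u)² = (1×0.106)² = 0.0113;  (-1·δx/x)² = (-1×0.0765)² = 0.00586;  (1·δy/y)² = (1×0.0615)² = 0.00379;  (½·δq/q)² = (0.5×0.0276)² = 0.000191
δQ/Q = √(0.0211) = 0.145
Q = 447.8, so δQ = 0.145 × 447.8 = 65.1.

65.1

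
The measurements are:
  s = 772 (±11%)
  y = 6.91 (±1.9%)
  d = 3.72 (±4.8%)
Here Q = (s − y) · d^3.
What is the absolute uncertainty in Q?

Let u = s − y = 765. δu = √(δs² + δy²) = √(7210 + 0.0172) = 84.9, so δu/u = 0.111.
Q is then a monomial in u, d:
δQ/Q = √((δu/u)² + (3·δd/d)²) = √(0.0123 + 0.0207) = 0.182
Q = 39400, so δQ = 0.182 × 39400 = 7160.

7160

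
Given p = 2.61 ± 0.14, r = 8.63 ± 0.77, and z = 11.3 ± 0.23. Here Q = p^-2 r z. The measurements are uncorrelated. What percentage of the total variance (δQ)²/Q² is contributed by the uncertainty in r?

40.0%

(δQ/Q)² = (-2·δp/p)² + (1·δr/r)² + (1·δz/z)²
  p term: (-2×0.0536)² = 0.0115
  r term: (1×0.0892)² = 0.00796
  z term: (1×0.0204)² = 0.000414
Total = 0.0199. Share from r = 0.00796/0.0199 = 0.400.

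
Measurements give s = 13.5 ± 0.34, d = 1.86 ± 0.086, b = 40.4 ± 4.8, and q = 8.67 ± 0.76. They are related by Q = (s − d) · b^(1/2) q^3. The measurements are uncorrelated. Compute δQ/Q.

0.271

Let u = s − d = 11.6. δu = √(δs² + δd²) = √(0.116 + 0.00740) = 0.351, so δu/u = 0.0301.
Q is then a monomial in u, b, q:
δQ/Q = √((δu/u)² + (½·δb/b)² + (3·δq/q)²) = √(0.000908 + 0.00353 + 0.0692) = 0.271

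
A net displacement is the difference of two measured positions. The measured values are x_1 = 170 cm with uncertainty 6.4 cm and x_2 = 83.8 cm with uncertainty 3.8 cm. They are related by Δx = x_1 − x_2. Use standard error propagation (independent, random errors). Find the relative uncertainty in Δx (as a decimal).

0.0863

Absolute uncertainties add in quadrature for a linear combination:
  (δx_1)² = 41.0;  (δx_2)² = 14.4
δΔx = √(55.4) = 7.44 cm
Δx = 86.2 cm, so δΔx/Δx = 7.44/86.2 = 0.0863.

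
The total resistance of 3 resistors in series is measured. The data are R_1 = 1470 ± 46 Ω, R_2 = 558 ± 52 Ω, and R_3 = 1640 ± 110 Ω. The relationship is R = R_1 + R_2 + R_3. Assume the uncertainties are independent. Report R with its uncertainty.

3670 ± 130 Ω

Sums and differences: (δR)² = Σ (cᵢ δxᵢ)².
  (δR_1)² = 2120;  (δR_2)² = 2700;  (δR_3)² = 12100
δR = √(16900) = 130 Ω
R = 3670 Ω.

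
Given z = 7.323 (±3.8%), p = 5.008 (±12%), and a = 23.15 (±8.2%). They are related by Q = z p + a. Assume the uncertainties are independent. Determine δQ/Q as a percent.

Let w = z·p = 36.67. δw/w = √((1·δz/z)² + (1·δp/p)²) = √(0.00144 + 0.0144) = 0.126, so δw = 4.62.
Q = w + a: δQ = √(δw² + δa²) = √(21.3 + 3.60) = 4.99
Q = 59.82, so δQ/Q = 4.99/59.82 = 0.0834.

8.34%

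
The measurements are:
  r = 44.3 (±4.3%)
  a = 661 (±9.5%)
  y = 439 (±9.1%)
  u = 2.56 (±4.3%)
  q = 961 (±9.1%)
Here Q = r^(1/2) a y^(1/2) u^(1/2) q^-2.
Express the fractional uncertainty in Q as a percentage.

For a monomial Q ∝ r^(1/2), a, y^(1/2), u^(1/2), q^-2, fractional errors add in quadrature:
  (½·δr/r)² = (0.5×0.0430)² = 0.000462;  (1·δa/a)² = (1×0.0950)² = 0.00903;  (½·δy/y)² = (0.5×0.0910)² = 0.00207;  (½·δu/u)² = (0.5×0.0430)² = 0.000462;  (-2·δq/q)² = (-2×0.0910)² = 0.0331
δQ/Q = √(0.0451) = 0.212

21.2%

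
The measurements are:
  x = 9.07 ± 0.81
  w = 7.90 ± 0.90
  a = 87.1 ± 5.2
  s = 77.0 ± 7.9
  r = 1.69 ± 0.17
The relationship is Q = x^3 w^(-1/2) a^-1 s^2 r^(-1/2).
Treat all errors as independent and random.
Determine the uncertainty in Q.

4880

Q is a product of powers, so relative uncertainties combine in quadrature:
  (3·δx/x)² = (3×0.0893)² = 0.0718;  (−½·δw/w)² = (-0.5×0.114)² = 0.00324;  (-1·δa/a)² = (-1×0.0597)² = 0.00356;  (2·δs/s)² = (2×0.103)² = 0.0421;  (−½·δr/r)² = (-0.5×0.101)² = 0.00253
δQ/Q = √(0.123) = 0.351
Q = 13900, so δQ = 0.351 × 13900 = 4880.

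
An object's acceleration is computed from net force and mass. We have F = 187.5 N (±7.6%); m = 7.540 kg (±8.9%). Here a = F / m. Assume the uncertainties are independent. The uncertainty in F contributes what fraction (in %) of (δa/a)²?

(δa/a)² = (1·δF/F)² + (-1·δm/m)²
  F term: (1×0.0760)² = 0.00578
  m term: (-1×0.0890)² = 0.00792
Total = 0.0137. Share from F = 0.00578/0.0137 = 0.422.

42.2%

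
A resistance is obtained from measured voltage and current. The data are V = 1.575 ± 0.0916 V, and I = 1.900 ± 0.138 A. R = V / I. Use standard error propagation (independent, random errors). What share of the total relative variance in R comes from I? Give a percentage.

60.9%

(δR/R)² = (1·δV/V)² + (-1·δI/I)²
  V term: (1×0.0582)² = 0.00338
  I term: (-1×0.0726)² = 0.00528
Total = 0.00866. Share from I = 0.00528/0.00866 = 0.609.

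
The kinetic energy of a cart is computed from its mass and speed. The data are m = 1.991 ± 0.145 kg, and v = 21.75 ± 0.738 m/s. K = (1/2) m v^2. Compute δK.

46.9 J

For a monomial K ∝ m, v^2, fractional errors add in quadrature:
  (1·δm/m)² = (1×0.0728)² = 0.00530;  (2·δv/v)² = (2×0.0339)² = 0.00461
δK/K = √(0.00991) = 0.0995
K = 470.9 J, so δK = 0.0995 × 470.9 = 46.9 J.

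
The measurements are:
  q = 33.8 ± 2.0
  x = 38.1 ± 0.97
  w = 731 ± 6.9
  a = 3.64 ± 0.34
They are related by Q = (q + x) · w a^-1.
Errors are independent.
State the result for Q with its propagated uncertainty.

14400 ± 1430

Let u = q + x = 71.9. δu = √(δq² + δx²) = √(4.00 + 0.941) = 2.22, so δu/u = 0.0309.
Q is then a monomial in u, w, a:
δQ/Q = √((δu/u)² + (1·δw/w)² + (-1·δa/a)²) = √(0.000956 + 8.91e-05 + 0.00872) = 0.0988
Q = 14400, so δQ = 0.0988 × 14400 = 1430.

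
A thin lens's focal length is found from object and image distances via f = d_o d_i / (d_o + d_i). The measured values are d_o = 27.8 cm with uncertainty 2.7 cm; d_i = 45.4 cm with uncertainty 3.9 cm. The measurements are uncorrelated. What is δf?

∂f/∂d_o = (d_i/(d_o+d_i))² = 0.385;  ∂f/∂d_i = (d_o/(d_o+d_i))² = 0.144
δf = √((∂f/∂d_o · δd_o)² + (∂f/∂d_i · δd_i)²) = √(1.08 + 0.316) = 1.18 cm

1.18 cm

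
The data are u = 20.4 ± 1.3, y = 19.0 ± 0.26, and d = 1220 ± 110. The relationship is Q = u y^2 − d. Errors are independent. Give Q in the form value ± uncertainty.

Let p = u·y^2 = 7360. δp/p = √((1·δu/u)² + (2·δy/y)²) = √(0.00406 + 0.000749) = 0.0694, so δp = 511.
Q = p − d: δQ = √(δp² + δd²) = √(2.61e+05 + 12100) = 522
Q = 6140.

6140 ± 522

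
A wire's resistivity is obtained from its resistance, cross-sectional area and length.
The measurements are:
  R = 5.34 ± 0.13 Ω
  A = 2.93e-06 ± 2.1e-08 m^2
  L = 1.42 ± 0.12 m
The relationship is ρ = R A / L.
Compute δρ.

9.72e-07 Ω·m

ρ is a product of powers, so relative uncertainties combine in quadrature:
  (1·δR/R)² = (1×0.0243)² = 0.000593;  (1·δA/A)² = (1×0.00717)² = 5.14e-05;  (-1·δL/L)² = (-1×0.0845)² = 0.00714
δρ/ρ = √(0.00779) = 0.0882
ρ = 1.1e-05 Ω·m, so δρ = 0.0882 × 1.1e-05 = 9.72e-07 Ω·m.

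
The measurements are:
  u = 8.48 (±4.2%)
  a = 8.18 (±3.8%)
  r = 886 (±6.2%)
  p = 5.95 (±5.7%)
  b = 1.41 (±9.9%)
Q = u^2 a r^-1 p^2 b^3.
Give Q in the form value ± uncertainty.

65.9 ± 22.2

Relative error in a monomial: (δQ/Q)² = Σ (nᵢ · δxᵢ/xᵢ)².
  (2·δu/u)² = (2×0.0420)² = 0.00706;  (1·δa/a)² = (1×0.0380)² = 0.00144;  (-1·δr/r)² = (-1×0.0620)² = 0.00384;  (2·δp/p)² = (2×0.0570)² = 0.0130;  (3·δb/b)² = (3×0.0990)² = 0.0882
δQ/Q = √(0.114) = 0.337
Q = 65.9, so δQ = 0.337 × 65.9 = 22.2.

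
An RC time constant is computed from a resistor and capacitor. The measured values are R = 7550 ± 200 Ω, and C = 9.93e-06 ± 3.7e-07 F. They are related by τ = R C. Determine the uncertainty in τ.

Each factor contributes (exponent × relative error)² to (δτ/τ)²:
  (1·δR/R)² = (1×0.0265)² = 0.000702;  (1·δC/C)² = (1×0.0373)² = 0.00139
δτ/τ = √(0.00209) = 0.0457
τ = 0.0750 s, so δτ = 0.0457 × 0.0750 = 0.00343 s.

0.00343 s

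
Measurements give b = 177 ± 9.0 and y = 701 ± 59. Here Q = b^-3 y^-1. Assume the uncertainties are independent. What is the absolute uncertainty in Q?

4.48e-11

Relative error in a monomial: (δQ/Q)² = Σ (nᵢ · δxᵢ/xᵢ)².
  (-3·δb/b)² = (-3×0.0508)² = 0.0233;  (-1·δy/y)² = (-1×0.0842)² = 0.00708
δQ/Q = √(0.0304) = 0.174
Q = 2.57e-10, so δQ = 0.174 × 2.57e-10 = 4.48e-11.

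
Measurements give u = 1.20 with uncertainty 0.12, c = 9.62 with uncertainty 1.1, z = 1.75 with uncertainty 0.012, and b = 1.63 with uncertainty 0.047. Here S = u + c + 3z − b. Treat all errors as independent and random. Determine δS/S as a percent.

Each term contributes (cᵢ δxᵢ)² to (δS)²:
  (δu)² = 0.0144;  (δc)² = 1.21;  (3·δz)² = 0.00130;  (δb)² = 0.00221
δS = √(1.23) = 1.11
S = 14.4, so δS/S = 1.11/14.4 = 0.0767.

7.67%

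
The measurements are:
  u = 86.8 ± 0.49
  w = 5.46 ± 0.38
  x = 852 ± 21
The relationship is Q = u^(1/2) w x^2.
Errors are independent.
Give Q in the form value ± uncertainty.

(3.69 ± 0.315) × 10^7

Products/powers → add relative errors in quadrature, weighted by exponent:
  (½·δu/u)² = (0.5×0.00565)² = 7.97e-06;  (1·δw/w)² = (1×0.0696)² = 0.00484;  (2·δx/x)² = (2×0.0246)² = 0.00243
δQ/Q = √(0.00728) = 0.0853
Q = 3.69e+07, so δQ = 0.0853 × 3.69e+07 = 3.15e+06.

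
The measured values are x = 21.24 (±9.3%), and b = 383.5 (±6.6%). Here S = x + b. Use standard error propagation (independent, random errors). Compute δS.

25.4

Sums and differences: (δS)² = Σ (cᵢ δxᵢ)².
  (δx)² = 3.90;  (δb)² = 641
δS = √(645) = 25.4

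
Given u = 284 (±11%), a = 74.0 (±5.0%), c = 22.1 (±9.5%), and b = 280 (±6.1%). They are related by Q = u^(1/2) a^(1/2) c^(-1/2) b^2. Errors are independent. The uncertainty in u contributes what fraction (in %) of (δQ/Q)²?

(δQ/Q)² = (½·δu/u)² + (½·δa/a)² + (−½·δc/c)² + (2·δb/b)²
  u term: (0.5×0.110)² = 0.00302
  a term: (0.5×0.0500)² = 0.000625
  c term: (-0.5×0.0950)² = 0.00226
  b term: (2×0.0610)² = 0.0149
Total = 0.0208. Share from u = 0.00302/0.0208 = 0.146.

14.6%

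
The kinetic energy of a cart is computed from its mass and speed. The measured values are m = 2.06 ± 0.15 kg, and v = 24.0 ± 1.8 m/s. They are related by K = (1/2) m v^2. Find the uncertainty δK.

98.9 J

Products/powers → add relative errors in quadrature, weighted by exponent:
  (1·δm/m)² = (1×0.0728)² = 0.00530;  (2·δv/v)² = (2×0.0750)² = 0.0225
δK/K = √(0.0278) = 0.167
K = 593 J, so δK = 0.167 × 593 = 98.9 J.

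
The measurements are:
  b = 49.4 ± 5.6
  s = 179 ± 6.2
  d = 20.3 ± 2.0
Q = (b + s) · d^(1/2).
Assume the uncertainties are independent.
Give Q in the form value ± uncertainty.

1030 ± 63.1

Let u = b + s = 228. δu = √(δb² + δs²) = √(31.4 + 38.4) = 8.35, so δu/u = 0.0366.
Q is then a monomial in u, d:
δQ/Q = √((δu/u)² + (½·δd/d)²) = √(0.00134 + 0.00243) = 0.0614
Q = 1030, so δQ = 0.0614 × 1030 = 63.1.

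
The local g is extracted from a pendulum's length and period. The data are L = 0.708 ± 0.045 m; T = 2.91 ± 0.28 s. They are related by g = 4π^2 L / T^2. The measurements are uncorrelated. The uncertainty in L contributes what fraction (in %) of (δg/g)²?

9.84%

(δg/g)² = (1·δL/L)² + (-2·δT/T)²
  L term: (1×0.0636)² = 0.00404
  T term: (-2×0.0962)² = 0.0370
Total = 0.0411. Share from L = 0.00404/0.0411 = 0.0984.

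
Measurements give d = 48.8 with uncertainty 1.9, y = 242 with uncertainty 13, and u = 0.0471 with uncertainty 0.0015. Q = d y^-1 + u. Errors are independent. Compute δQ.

Let p = d·y^-1 = 0.202. δp/p = √((1·δd/d)² + (-1·δy/y)²) = √(0.00152 + 0.00289) = 0.0663, so δp = 0.0134.
Q = p + u: δQ = √(δp² + δu²) = √(0.000179 + 2.25e-06) = 0.0135

0.0135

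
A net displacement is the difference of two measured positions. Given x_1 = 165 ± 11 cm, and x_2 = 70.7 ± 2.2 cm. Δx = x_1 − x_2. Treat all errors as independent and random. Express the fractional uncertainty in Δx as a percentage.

Each term contributes (cᵢ δxᵢ)² to (δΔx)²:
  (δx_1)² = 121;  (δx_2)² = 4.84
δΔx = √(126) = 11.2 cm
Δx = 94.3 cm, so δΔx/Δx = 11.2/94.3 = 0.119.

11.9%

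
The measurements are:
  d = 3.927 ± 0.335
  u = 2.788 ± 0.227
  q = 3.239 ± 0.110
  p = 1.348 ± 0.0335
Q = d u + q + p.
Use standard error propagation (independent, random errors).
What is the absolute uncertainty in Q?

Let w = d·u = 10.95. δw/w = √((1·δd/d)² + (1·δu/u)²) = √(0.00728 + 0.00663) = 0.118, so δw = 1.29.
Q = w + q + p: δQ = √(δw² + δq² + δp²) = √(1.67 + 0.0121 + 0.00112) = 1.30

1.30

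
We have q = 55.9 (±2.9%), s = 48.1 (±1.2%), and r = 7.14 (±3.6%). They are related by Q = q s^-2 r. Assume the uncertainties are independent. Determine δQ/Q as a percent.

5.21%

Q is a product of powers, so relative uncertainties combine in quadrature:
  (1·δq/q)² = (1×0.0290)² = 0.000841;  (-2·δs/s)² = (-2×0.0120)² = 0.000576;  (1·δr/r)² = (1×0.0360)² = 0.00130
δQ/Q = √(0.00271) = 0.0521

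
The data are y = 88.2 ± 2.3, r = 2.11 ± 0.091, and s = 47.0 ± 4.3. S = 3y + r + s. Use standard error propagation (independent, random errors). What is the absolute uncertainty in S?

Sums and differences: (δS)² = Σ (cᵢ δxᵢ)².
  (3·δy)² = 47.6;  (δr)² = 0.00828;  (δs)² = 18.5
δS = √(66.1) = 8.13

8.13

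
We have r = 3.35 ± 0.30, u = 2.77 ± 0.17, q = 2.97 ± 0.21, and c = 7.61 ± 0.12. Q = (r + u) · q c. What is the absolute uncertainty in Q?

12.7

Let w = r + u = 6.12. δw = √(δr² + δu²) = √(0.0900 + 0.0289) = 0.345, so δw/w = 0.0563.
Q is then a monomial in w, q, c:
δQ/Q = √((δw/w)² + (1·δq/q)² + (1·δc/c)²) = √(0.00317 + 0.00500 + 0.000249) = 0.0918
Q = 138, so δQ = 0.0918 × 138 = 12.7.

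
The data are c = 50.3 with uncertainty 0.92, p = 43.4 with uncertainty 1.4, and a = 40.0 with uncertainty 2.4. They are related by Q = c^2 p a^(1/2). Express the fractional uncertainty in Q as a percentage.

For a monomial Q ∝ c^2, p, a^(1/2), fractional errors add in quadrature:
  (2·δc/c)² = (2×0.0183)² = 0.00134;  (1·δp/p)² = (1×0.0323)² = 0.00104;  (½·δa/a)² = (0.5×0.0600)² = 0.000900
δQ/Q = √(0.00328) = 0.0573

5.73%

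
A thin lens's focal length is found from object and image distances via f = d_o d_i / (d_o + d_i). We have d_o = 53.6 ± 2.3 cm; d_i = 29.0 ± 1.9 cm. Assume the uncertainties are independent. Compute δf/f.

∂f/∂d_o = (d_i/(d_o+d_i))² = 0.123;  ∂f/∂d_i = (d_o/(d_o+d_i))² = 0.421
δf = √((∂f/∂d_o · δd_o)² + (∂f/∂d_i · δd_i)²) = √(0.0804 + 0.640) = 0.849 cm
f = 18.8 cm, so δf/f = 0.849/18.8 = 0.0451.

0.0451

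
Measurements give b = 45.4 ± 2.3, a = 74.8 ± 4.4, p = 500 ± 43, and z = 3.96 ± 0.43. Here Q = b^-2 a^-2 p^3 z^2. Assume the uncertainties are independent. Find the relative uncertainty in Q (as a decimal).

0.371

For a monomial Q ∝ b^-2, a^-2, p^3, z^2, fractional errors add in quadrature:
  (-2·δb/b)² = (-2×0.0507)² = 0.0103;  (-2·δa/a)² = (-2×0.0588)² = 0.0138;  (3·δp/p)² = (3×0.0860)² = 0.0666;  (2·δz/z)² = (2×0.109)² = 0.0472
δQ/Q = √(0.138) = 0.371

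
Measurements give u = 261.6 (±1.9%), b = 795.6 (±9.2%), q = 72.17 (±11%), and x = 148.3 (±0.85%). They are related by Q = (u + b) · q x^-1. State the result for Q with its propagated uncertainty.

514.5 ± 67.1

Let w = u + b = 1057. δw = √(δu² + δb²) = √(24.7 + 5360) = 73.4, so δw/w = 0.0694.
Q is then a monomial in w, q, x:
δQ/Q = √((δw/w)² + (1·δq/q)² + (-1·δx/x)²) = √(0.00482 + 0.0121 + 7.23e-05) = 0.130
Q = 514.5, so δQ = 0.130 × 514.5 = 67.1.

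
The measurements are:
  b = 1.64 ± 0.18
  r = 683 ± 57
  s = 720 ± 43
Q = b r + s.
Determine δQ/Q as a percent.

Let p = b·r = 1120. δp/p = √((1·δb/b)² + (1·δr/r)²) = √(0.0120 + 0.00696) = 0.138, so δp = 154.
Q = p + s: δQ = √(δp² + δs²) = √(23900 + 1850) = 160
Q = 1840, so δQ/Q = 160/1840 = 0.0871.

8.71%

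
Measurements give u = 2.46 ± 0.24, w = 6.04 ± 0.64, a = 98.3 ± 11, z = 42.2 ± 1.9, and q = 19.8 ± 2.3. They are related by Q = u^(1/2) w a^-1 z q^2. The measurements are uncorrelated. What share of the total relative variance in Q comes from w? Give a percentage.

13.7%

(δQ/Q)² = (½·δu/u)² + (1·δw/w)² + (-1·δa/a)² + (1·δz/z)² + (2·δq/q)²
  u term: (0.5×0.0976)² = 0.00238
  w term: (1×0.106)² = 0.0112
  a term: (-1×0.112)² = 0.0125
  z term: (1×0.0450)² = 0.00203
  q term: (2×0.116)² = 0.0540
Total = 0.0821. Share from w = 0.0112/0.0821 = 0.137.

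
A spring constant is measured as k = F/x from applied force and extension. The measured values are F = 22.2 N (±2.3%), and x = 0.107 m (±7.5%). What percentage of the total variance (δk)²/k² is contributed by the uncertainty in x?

(δk/k)² = (1·δF/F)² + (-1·δx/x)²
  F term: (1×0.0230)² = 0.000529
  x term: (-1×0.0750)² = 0.00562
Total = 0.00615. Share from x = 0.00562/0.00615 = 0.914.

91.4%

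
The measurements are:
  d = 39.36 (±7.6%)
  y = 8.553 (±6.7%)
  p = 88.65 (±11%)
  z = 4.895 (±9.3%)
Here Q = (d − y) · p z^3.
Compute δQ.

1.01e+05

Let u = d − y = 30.81. δu = √(δd² + δy²) = √(8.95 + 0.328) = 3.05, so δu/u = 0.0989.
Q is then a monomial in u, p, z:
δQ/Q = √((δu/u)² + (1·δp/p)² + (3·δz/z)²) = √(0.00977 + 0.0121 + 0.0778) = 0.316
Q = 320300, so δQ = 0.316 × 320300 = 1.01e+05.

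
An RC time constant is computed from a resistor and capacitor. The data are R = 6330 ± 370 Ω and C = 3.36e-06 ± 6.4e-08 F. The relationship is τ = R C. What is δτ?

Products/powers → add relative errors in quadrature, weighted by exponent:
  (1·δR/R)² = (1×0.0585)² = 0.00342;  (1·δC/C)² = (1×0.0190)² = 0.000363
δτ/τ = √(0.00378) = 0.0615
τ = 0.0213 s, so δτ = 0.0615 × 0.0213 = 0.00131 s.

0.00131 s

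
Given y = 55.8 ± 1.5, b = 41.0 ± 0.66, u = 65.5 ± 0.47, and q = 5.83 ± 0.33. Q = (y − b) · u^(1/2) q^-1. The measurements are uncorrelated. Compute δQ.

Let w = y − b = 14.8. δw = √(δy² + δb²) = √(2.25 + 0.436) = 1.64, so δw/w = 0.111.
Q is then a monomial in w, u, q:
δQ/Q = √((δw/w)² + (½·δu/u)² + (-1·δq/q)²) = √(0.0123 + 1.29e-05 + 0.00320) = 0.124
Q = 20.5, so δQ = 0.124 × 20.5 = 2.56.

2.56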